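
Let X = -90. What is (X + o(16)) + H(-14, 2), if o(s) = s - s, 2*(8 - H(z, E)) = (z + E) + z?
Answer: -69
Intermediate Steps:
H(z, E) = 8 - z - E/2 (H(z, E) = 8 - ((z + E) + z)/2 = 8 - ((E + z) + z)/2 = 8 - (E + 2*z)/2 = 8 + (-z - E/2) = 8 - z - E/2)
o(s) = 0
(X + o(16)) + H(-14, 2) = (-90 + 0) + (8 - 1*(-14) - 1/2*2) = -90 + (8 + 14 - 1) = -90 + 21 = -69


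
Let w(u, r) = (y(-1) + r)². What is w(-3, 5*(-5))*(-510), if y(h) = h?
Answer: -344760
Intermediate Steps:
w(u, r) = (-1 + r)²
w(-3, 5*(-5))*(-510) = (-1 + 5*(-5))²*(-510) = (-1 - 25)²*(-510) = (-26)²*(-510) = 676*(-510) = -344760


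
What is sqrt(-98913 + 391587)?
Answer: sqrt(292674) ≈ 540.99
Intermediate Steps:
sqrt(-98913 + 391587) = sqrt(292674)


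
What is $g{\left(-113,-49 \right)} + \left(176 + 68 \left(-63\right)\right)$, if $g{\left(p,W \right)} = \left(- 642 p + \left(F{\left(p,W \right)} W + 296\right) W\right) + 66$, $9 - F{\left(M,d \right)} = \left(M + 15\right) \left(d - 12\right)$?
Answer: $-14277569$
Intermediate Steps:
$F{\left(M,d \right)} = 9 - \left(-12 + d\right) \left(15 + M\right)$ ($F{\left(M,d \right)} = 9 - \left(M + 15\right) \left(d - 12\right) = 9 - \left(15 + M\right) \left(-12 + d\right) = 9 - \left(-12 + d\right) \left(15 + M\right)$)
$g{\left(p,W \right)} = 66 - 642 p + W \left(296 + W \left(189 - 15 W + 12 p - W p\right)\right)$ ($g{\left(p,W \right)} = \left(- 642 p + \left(\left(189 - 15 W + 12 p - p W\right) W + 296\right) W\right) + 66 = \left(- 642 p + \left(\left(189 - 15 W + 12 p - W p\right) W + 296\right) W\right) + 66 = \left(- 642 p + \left(W \left(189 - 15 W + 12 p - W p\right) + 296\right) W\right) + 66 = \left(- 642 p + \left(296 + W \left(189 - 15 W + 12 p - W p\right)\right) W\right) + 66 = \left(- 642 p + W \left(296 + W \left(189 - 15 W + 12 p - W p\right)\right)\right) + 66 = 66 - 642 p + W \left(296 + W \left(189 - 15 W + 12 p - W p\right)\right)$)
$g{\left(-113,-49 \right)} + \left(176 + 68 \left(-63\right)\right) = \left(66 - -72546 + 296 \left(-49\right) + \left(-49\right)^{2} \left(189 - -735 + 12 \left(-113\right) - \left(-49\right) \left(-113\right)\right)\right) + \left(176 + 68 \left(-63\right)\right) = \left(66 + 72546 - 14504 + 2401 \left(189 + 735 - 1356 - 5537\right)\right) + \left(176 - 4284\right) = \left(66 + 72546 - 14504 + 2401 \left(-5969\right)\right) - 4108 = \left(66 + 72546 - 14504 - 14331569\right) - 4108 = -14273461 - 4108 = -14277569$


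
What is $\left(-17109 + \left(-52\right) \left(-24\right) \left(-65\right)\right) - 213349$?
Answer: $-311578$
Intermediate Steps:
$\left(-17109 + \left(-52\right) \left(-24\right) \left(-65\right)\right) - 213349 = \left(-17109 + 1248 \left(-65\right)\right) - 213349 = \left(-17109 - 81120\right) - 213349 = -98229 - 213349 = -311578$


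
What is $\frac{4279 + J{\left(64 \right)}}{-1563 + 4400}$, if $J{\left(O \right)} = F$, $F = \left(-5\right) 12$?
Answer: $\frac{4219}{2837} \approx 1.4871$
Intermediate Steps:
$F = -60$
$J{\left(O \right)} = -60$
$\frac{4279 + J{\left(64 \right)}}{-1563 + 4400} = \frac{4279 - 60}{-1563 + 4400} = \frac{4219}{2837}$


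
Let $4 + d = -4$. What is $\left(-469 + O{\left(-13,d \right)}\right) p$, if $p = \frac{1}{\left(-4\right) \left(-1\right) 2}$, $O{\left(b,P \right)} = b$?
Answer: $- \frac{241}{4} \approx -60.25$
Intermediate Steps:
$d = -8$ ($d = -4 - 4 = -8$)
$p = \frac{1}{8}$ ($p = \frac{1}{4 \cdot 2} = \frac{1}{8} \approx 0.125$)
$\left(-469 + O{\left(-13,d \right)}\right) p = \left(-469 - 13\right) \frac{1}{8} = \left(-482\right) \frac{1}{8} = - \frac{241}{4}$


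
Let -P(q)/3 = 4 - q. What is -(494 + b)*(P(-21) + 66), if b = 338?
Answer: 7488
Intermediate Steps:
P(q) = -12 + 3*q (P(q) = -3*(4 - q) = -12 + 3*q)
-(494 + b)*(P(-21) + 66) = -(494 + 338)*((-12 + 3*(-21)) + 66) = -832*((-12 - 63) + 66) = -832*(-75 + 66) = -832*(-9) = -1*(-7488) = 7488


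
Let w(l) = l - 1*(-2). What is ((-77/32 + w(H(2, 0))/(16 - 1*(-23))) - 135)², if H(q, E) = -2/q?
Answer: 29395445401/1557504 ≈ 18873.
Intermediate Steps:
w(l) = 2 + l (w(l) = l + 2 = 2 + l)
((-77/32 + w(H(2, 0))/(16 - 1*(-23))) - 135)² = ((-77/32 + (2 - 2/2)/(16 - 1*(-23))) - 135)² = ((-77*1/32 + (2 - 2*½)/(16 + 23)) - 135)² = ((-77/32 + (2 - 1)/39) - 135)² = ((-77/32 + 1*(1/39)) - 135)² = ((-77/32 + 1/39) - 135)² = (-2971/1248 - 135)² = (-171451/1248)² = 29395445401/1557504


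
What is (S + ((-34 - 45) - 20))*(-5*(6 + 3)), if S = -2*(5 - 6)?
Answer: 4365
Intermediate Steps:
S = 2 (S = -2*(-1) = 2)
(S + ((-34 - 45) - 20))*(-5*(6 + 3)) = (2 + ((-34 - 45) - 20))*(-5*(6 + 3)) = (2 + (-79 - 20))*(-5*9) = (2 - 99)*(-45) = -97*(-45) = 4365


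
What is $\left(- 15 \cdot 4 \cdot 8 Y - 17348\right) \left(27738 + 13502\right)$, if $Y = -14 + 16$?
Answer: $-755021920$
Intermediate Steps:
$Y = 2$
$\left(- 15 \cdot 4 \cdot 8 Y - 17348\right) \left(27738 + 13502\right) = \left(- 15 \cdot 4 \cdot 8 \cdot 2 - 17348\right) \left(27738 + 13502\right) = \left(\left(-15\right) 32 \cdot 2 - 17348\right) 41240 = \left(\left(-480\right) 2 - 17348\right) 41240 = \left(-960 - 17348\right) 41240 = \left(-18308\right) 41240 = -755021920$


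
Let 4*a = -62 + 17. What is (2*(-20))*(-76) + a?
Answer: 12115/4 ≈ 3028.8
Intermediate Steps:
a = -45/4 (a = (-62 + 17)/4 = (¼)*(-45) = -45/4 ≈ -11.250)
(2*(-20))*(-76) + a = (2*(-20))*(-76) - 45/4 = -40*(-76) - 45/4 = 3040 - 45/4 = 12115/4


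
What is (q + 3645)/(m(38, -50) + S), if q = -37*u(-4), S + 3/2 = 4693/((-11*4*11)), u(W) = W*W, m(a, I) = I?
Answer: -1477652/29619 ≈ -49.889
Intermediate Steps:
u(W) = W²
S = -5419/484 (S = -3/2 + 4693/((-11*4*11)) = -3/2 + 4693/((-44*11)) = -3/2 + 4693/(-484) = -3/2 + 4693*(-1/484) = -3/2 - 4693/484 = -5419/484 ≈ -11.196)
q = -592 (q = -37*(-4)² = -37*16 = -592)
(q + 3645)/(m(38, -50) + S) = (-592 + 3645)/(-50 - 5419/484) = 3053/(-29619/484) = 3053*(-484/29619) = -1477652/29619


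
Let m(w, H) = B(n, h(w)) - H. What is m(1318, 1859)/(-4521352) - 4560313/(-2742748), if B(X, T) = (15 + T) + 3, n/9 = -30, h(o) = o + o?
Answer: 5154149954629/3100232288824 ≈ 1.6625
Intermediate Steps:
h(o) = 2*o
n = -270 (n = 9*(-30) = -270)
B(X, T) = 18 + T
m(w, H) = 18 - H + 2*w (m(w, H) = (18 + 2*w) - H = 18 - H + 2*w)
m(1318, 1859)/(-4521352) - 4560313/(-2742748) = (18 - 1*1859 + 2*1318)/(-4521352) - 4560313/(-2742748) = (18 - 1859 + 2636)*(-1/4521352) - 4560313*(-1/2742748) = 795*(-1/4521352) + 4560313/2742748 = -795/4521352 + 4560313/2742748 = 5154149954629/3100232288824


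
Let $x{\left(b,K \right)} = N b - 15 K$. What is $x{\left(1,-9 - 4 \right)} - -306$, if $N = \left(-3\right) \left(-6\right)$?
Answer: $519$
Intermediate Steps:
$N = 18$
$x{\left(b,K \right)} = - 15 K + 18 b$ ($x{\left(b,K \right)} = 18 b - 15 K = - 15 K + 18 b$)
$x{\left(1,-9 - 4 \right)} - -306 = \left(- 15 \left(-9 - 4\right) + 18 \cdot 1\right) - -306 = \left(- 15 \left(-9 - 4\right) + 18\right) + 306 = \left(\left(-15\right) \left(-13\right) + 18\right) + 306 = \left(195 + 18\right) + 306 = 213 + 306 = 519$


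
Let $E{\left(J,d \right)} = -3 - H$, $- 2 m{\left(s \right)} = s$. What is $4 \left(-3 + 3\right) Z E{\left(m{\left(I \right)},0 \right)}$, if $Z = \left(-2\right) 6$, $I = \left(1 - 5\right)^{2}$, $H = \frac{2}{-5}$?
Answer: $0$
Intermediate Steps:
$H = - \frac{2}{5}$ ($H = 2 \left(- \frac{1}{5}\right) = - \frac{2}{5} \approx -0.4$)
$I = 16$ ($I = \left(-4\right)^{2} = 16$)
$m{\left(s \right)} = - \frac{s}{2}$
$Z = -12$
$E{\left(J,d \right)} = - \frac{13}{5}$ ($E{\left(J,d \right)} = -3 - - \frac{2}{5} = -3 + \frac{2}{5} = - \frac{13}{5}$)
$4 \left(-3 + 3\right) Z E{\left(m{\left(I \right)},0 \right)} = 4 \left(-3 + 3\right) \left(-12\right) \left(- \frac{13}{5}\right) = 4 \cdot 0 \left(-12\right) \left(- \frac{13}{5}\right) = 0 \left(-12\right) \left(- \frac{13}{5}\right) = 0 \left(- \frac{13}{5}\right) = 0$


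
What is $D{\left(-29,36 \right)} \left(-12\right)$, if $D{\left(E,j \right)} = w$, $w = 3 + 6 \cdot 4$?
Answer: $-324$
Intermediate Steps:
$w = 27$ ($w = 3 + 24 = 27$)
$D{\left(E,j \right)} = 27$
$D{\left(-29,36 \right)} \left(-12\right) = 27 \left(-12\right) = -324$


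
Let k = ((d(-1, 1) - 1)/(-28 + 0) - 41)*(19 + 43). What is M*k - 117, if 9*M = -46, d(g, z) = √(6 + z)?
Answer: 810440/63 + 713*√7/63 ≈ 12894.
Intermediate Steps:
k = -35557/14 - 31*√7/14 (k = ((√(6 + 1) - 1)/(-28 + 0) - 41)*(19 + 43) = ((√7 - 1)/(-28) - 41)*62 = ((-1 + √7)*(-1/28) - 41)*62 = ((1/28 - √7/28) - 41)*62 = (-1147/28 - √7/28)*62 = -35557/14 - 31*√7/14 ≈ -2545.6)
M = -46/9 (M = (⅑)*(-46) = -46/9 ≈ -5.1111)
M*k - 117 = -46*(-35557/14 - 31*√7/14)/9 - 117 = (817811/63 + 713*√7/63) - 117 = 810440/63 + 713*√7/63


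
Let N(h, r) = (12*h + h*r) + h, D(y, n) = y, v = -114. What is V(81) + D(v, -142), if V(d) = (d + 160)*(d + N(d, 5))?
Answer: 370785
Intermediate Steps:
N(h, r) = 13*h + h*r
V(d) = 19*d*(160 + d) (V(d) = (d + 160)*(d + d*(13 + 5)) = (160 + d)*(d + d*18) = (160 + d)*(d + 18*d) = (160 + d)*(19*d) = 19*d*(160 + d))
V(81) + D(v, -142) = 19*81*(160 + 81) - 114 = 19*81*241 - 114 = 370899 - 114 = 370785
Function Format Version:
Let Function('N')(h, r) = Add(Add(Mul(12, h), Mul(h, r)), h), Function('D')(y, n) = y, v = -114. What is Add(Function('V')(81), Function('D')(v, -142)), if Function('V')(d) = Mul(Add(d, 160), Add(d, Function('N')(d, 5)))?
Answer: 370785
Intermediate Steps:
Function('N')(h, r) = Add(Mul(13, h), Mul(h, r))
Function('V')(d) = Mul(19, d, Add(160, d)) (Function('V')(d) = Mul(Add(d, 160), Add(d, Mul(d, Add(13, 5)))) = Mul(Add(160, d), Add(d, Mul(d, 18))) = Mul(Add(160, d), Add(d, Mul(18, d))) = Mul(Add(160, d), Mul(19, d)) = Mul(19, d, Add(160, d)))
Add(Function('V')(81), Function('D')(v, -142)) = Add(Mul(19, 81, Add(160, 81)), -114) = Add(Mul(19, 81, 241), -114) = Add(370899, -114) = 370785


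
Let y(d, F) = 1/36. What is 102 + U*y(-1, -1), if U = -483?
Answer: 1063/12 ≈ 88.583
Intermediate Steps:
y(d, F) = 1/36
102 + U*y(-1, -1) = 102 - 483*1/36 = 102 - 161/12 = 1063/12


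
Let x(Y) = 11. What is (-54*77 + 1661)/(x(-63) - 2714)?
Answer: 2497/2703 ≈ 0.92379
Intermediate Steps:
(-54*77 + 1661)/(x(-63) - 2714) = (-54*77 + 1661)/(11 - 2714) = (-4158 + 1661)/(-2703) = -2497*(-1/2703) = 2497/2703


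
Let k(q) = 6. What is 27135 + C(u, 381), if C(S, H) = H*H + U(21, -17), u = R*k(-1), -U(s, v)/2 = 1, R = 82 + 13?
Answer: 172294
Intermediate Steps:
R = 95
U(s, v) = -2 (U(s, v) = -2*1 = -2)
u = 570 (u = 95*6 = 570)
C(S, H) = -2 + H**2 (C(S, H) = H*H - 2 = H**2 - 2 = -2 + H**2)
27135 + C(u, 381) = 27135 + (-2 + 381**2) = 27135 + (-2 + 145161) = 27135 + 145159 = 172294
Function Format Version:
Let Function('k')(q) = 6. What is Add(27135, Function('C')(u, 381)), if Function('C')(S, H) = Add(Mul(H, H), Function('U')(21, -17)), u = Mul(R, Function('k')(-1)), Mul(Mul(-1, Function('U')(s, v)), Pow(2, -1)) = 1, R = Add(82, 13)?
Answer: 172294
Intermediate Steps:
R = 95
Function('U')(s, v) = -2 (Function('U')(s, v) = Mul(-2, 1) = -2)
u = 570 (u = Mul(95, 6) = 570)
Function('C')(S, H) = Add(-2, Pow(H, 2)) (Function('C')(S, H) = Add(Mul(H, H), -2) = Add(Pow(H, 2), -2) = Add(-2, Pow(H, 2)))
Add(27135, Function('C')(u, 381)) = Add(27135, Add(-2, Pow(381, 2))) = Add(27135, Add(-2, 145161)) = Add(27135, 145159) = 172294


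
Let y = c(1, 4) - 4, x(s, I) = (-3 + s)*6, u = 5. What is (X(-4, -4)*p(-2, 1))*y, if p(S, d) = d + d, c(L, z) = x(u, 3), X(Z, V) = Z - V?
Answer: 0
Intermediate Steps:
x(s, I) = -18 + 6*s
c(L, z) = 12 (c(L, z) = -18 + 6*5 = -18 + 30 = 12)
y = 8 (y = 12 - 4 = 8)
p(S, d) = 2*d
(X(-4, -4)*p(-2, 1))*y = ((-4 - 1*(-4))*(2*1))*8 = ((-4 + 4)*2)*8 = (0*2)*8 = 0*8 = 0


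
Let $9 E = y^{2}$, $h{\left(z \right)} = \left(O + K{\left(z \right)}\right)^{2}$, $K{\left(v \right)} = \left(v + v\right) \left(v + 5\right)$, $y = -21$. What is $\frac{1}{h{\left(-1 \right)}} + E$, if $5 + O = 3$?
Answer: $\frac{4901}{100} \approx 49.01$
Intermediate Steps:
$O = -2$ ($O = -5 + 3 = -2$)
$K{\left(v \right)} = 2 v \left(5 + v\right)$
$h{\left(z \right)} = \left(-2 + 2 z \left(5 + z\right)\right)^{2}$
$E = 49$ ($E = \frac{\left(-21\right)^{2}}{9} = \frac{1}{9} \cdot 441 = 49$)
$\frac{1}{h{\left(-1 \right)}} + E = \frac{1}{4 \left(-1 - \left(5 - 1\right)\right)^{2}} + 49 = \frac{1}{4 \left(-1 - 4\right)^{2}} + 49 = \frac{1}{4 \left(-5\right)^{2}} + 49 = \frac{1}{4 \cdot 25} + 49 = \frac{1}{100} + 49 = \frac{4901}{100}$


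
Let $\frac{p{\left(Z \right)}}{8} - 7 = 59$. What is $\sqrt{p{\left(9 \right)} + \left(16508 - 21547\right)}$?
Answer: $i \sqrt{4511} \approx 67.164 i$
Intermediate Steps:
$p{\left(Z \right)} = 528$ ($p{\left(Z \right)} = 56 + 8 \cdot 59 = 56 + 472 = 528$)
$\sqrt{p{\left(9 \right)} + \left(16508 - 21547\right)} = \sqrt{528 + \left(16508 - 21547\right)} = \sqrt{528 - 5039} = \sqrt{-4511} = i \sqrt{4511}$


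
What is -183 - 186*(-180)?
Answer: 33297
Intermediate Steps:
-183 - 186*(-180) = -183 + 33480 = 33297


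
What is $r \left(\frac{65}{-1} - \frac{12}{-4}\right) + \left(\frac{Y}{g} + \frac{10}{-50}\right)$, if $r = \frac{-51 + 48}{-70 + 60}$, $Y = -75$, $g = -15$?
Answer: $- \frac{69}{5} \approx -13.8$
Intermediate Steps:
$r = \frac{3}{10}$ ($r = - \frac{3}{-10} = \left(-3\right) \left(- \frac{1}{10}\right) = \frac{3}{10} \approx 0.3$)
$r \left(\frac{65}{-1} - \frac{12}{-4}\right) + \left(\frac{Y}{g} + \frac{10}{-50}\right) = \frac{3 \left(\frac{65}{-1} - \frac{12}{-4}\right)}{10} + \left(- \frac{75}{-15} + \frac{10}{-50}\right) = \frac{3 \left(65 \left(-1\right) - -3\right)}{10} + \left(\left(-75\right) \left(- \frac{1}{15}\right) + 10 \left(- \frac{1}{50}\right)\right) = \frac{3 \left(-65 + 3\right)}{10} + \left(5 - \frac{1}{5}\right) = \frac{3}{10} \left(-62\right) + \frac{24}{5} = - \frac{93}{5} + \frac{24}{5} = - \frac{69}{5}$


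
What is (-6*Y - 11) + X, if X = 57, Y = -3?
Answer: 64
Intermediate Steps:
(-6*Y - 11) + X = (-6*(-3) - 11) + 57 = (18 - 11) + 57 = 7 + 57 = 64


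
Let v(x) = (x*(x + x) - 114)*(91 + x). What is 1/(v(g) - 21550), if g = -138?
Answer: -1/1806328 ≈ -5.5361e-7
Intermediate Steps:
v(x) = (-114 + 2*x**2)*(91 + x) (v(x) = (x*(2*x) - 114)*(91 + x) = (2*x**2 - 114)*(91 + x) = (-114 + 2*x**2)*(91 + x))
1/(v(g) - 21550) = 1/((-10374 - 114*(-138) + 2*(-138)**3 + 182*(-138)**2) - 21550) = 1/((-10374 + 15732 + 2*(-2628072) + 182*19044) - 21550) = 1/((-10374 + 15732 - 5256144 + 3466008) - 21550) = 1/(-1784778 - 21550) = 1/(-1806328) = -1/1806328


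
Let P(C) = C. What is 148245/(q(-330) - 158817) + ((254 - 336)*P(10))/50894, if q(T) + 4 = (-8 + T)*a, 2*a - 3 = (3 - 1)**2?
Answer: -3837992155/4071621788 ≈ -0.94262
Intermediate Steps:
a = 7/2 (a = 3/2 + (3 - 1)**2/2 = 3/2 + (1/2)*2**2 = 3/2 + (1/2)*4 = 3/2 + 2 = 7/2 ≈ 3.5000)
q(T) = -32 + 7*T/2 (q(T) = -4 + (-8 + T)*(7/2) = -4 + (-28 + 7*T/2) = -32 + 7*T/2)
148245/(q(-330) - 158817) + ((254 - 336)*P(10))/50894 = 148245/((-32 + (7/2)*(-330)) - 158817) + ((254 - 336)*10)/50894 = 148245/((-32 - 1155) - 158817) - 82*10*(1/50894) = 148245/(-1187 - 158817) - 820*1/50894 = 148245/(-160004) - 410/25447 = 148245*(-1/160004) - 410/25447 = -148245/160004 - 410/25447 = -3837992155/4071621788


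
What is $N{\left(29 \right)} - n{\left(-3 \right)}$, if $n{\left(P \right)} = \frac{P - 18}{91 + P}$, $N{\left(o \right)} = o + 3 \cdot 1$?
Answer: $\frac{2837}{88} \approx 32.239$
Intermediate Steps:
$N{\left(o \right)} = 3 + o$ ($N{\left(o \right)} = o + 3 = 3 + o$)
$n{\left(P \right)} = \frac{-18 + P}{91 + P}$
$N{\left(29 \right)} - n{\left(-3 \right)} = \left(3 + 29\right) - \frac{-18 - 3}{91 - 3} = 32 - \frac{1}{88} \left(-21\right) = 32 - - \frac{21}{88} = 32 + \frac{21}{88} = \frac{2837}{88}$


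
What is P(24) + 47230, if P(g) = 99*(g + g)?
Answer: 51982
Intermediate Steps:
P(g) = 198*g (P(g) = 99*(2*g) = 198*g)
P(24) + 47230 = 198*24 + 47230 = 4752 + 47230 = 51982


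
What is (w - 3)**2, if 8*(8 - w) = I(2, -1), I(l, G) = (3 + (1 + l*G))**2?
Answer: 81/4 ≈ 20.250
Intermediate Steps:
I(l, G) = (4 + G*l)**2 (I(l, G) = (3 + (1 + G*l))**2 = (4 + G*l)**2)
w = 15/2 (w = 8 - (4 - 1*2)**2/8 = 8 - (4 - 2)**2/8 = 8 - 1/8*2**2 = 8 - 1/8*4 = 8 - 1/2 = 15/2 ≈ 7.5000)
(w - 3)**2 = (15/2 - 3)**2 = (9/2)**2 = 81/4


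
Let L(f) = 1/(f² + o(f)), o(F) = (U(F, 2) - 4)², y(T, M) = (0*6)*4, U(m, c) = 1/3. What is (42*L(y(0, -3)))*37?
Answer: 13986/121 ≈ 115.59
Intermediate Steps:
U(m, c) = ⅓
y(T, M) = 0 (y(T, M) = 0*4 = 0)
o(F) = 121/9 (o(F) = (⅓ - 4)² = (-11/3)² = 121/9)
L(f) = 1/(121/9 + f²) (L(f) = 1/(f² + 121/9) = 1/(121/9 + f²))
(42*L(y(0, -3)))*37 = (42*(9/(121 + 9*0²)))*37 = (42*(9/(121 + 9*0)))*37 = (42*(9/(121 + 0)))*37 = (42*(9/121))*37 = (378/121)*37 = 13986/121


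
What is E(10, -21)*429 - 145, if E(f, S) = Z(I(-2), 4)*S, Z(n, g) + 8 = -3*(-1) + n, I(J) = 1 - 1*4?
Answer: 71927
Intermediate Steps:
I(J) = -3 (I(J) = 1 - 4 = -3)
Z(n, g) = -5 + n (Z(n, g) = -8 + (-3*(-1) + n) = -8 + (3 + n) = -5 + n)
E(f, S) = -8*S (E(f, S) = (-5 - 3)*S = -8*S)
E(10, -21)*429 - 145 = -8*(-21)*429 - 145 = 168*429 - 145 = 72072 - 145 = 71927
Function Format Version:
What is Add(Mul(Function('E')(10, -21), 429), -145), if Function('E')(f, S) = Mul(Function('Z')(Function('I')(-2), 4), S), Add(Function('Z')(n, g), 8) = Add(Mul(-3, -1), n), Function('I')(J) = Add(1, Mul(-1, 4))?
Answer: 71927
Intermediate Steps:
Function('I')(J) = -3 (Function('I')(J) = Add(1, -4) = -3)
Function('Z')(n, g) = Add(-5, n) (Function('Z')(n, g) = Add(-8, Add(Mul(-3, -1), n)) = Add(-8, Add(3, n)) = Add(-5, n))
Function('E')(f, S) = Mul(-8, S) (Function('E')(f, S) = Mul(Add(-5, -3), S) = Mul(-8, S))
Add(Mul(Function('E')(10, -21), 429), -145) = Add(Mul(Mul(-8, -21), 429), -145) = Add(Mul(168, 429), -145) = Add(72072, -145) = 71927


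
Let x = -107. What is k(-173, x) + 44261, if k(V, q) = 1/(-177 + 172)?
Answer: 221304/5 ≈ 44261.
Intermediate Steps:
k(V, q) = -1/5 (k(V, q) = 1/(-5) = -1/5)
k(-173, x) + 44261 = -1/5 + 44261 = 221304/5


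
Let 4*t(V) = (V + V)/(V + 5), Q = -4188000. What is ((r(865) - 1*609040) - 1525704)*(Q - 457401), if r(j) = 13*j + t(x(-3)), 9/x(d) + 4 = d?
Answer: 512954269469757/52 ≈ 9.8645e+12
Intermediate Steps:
x(d) = 9/(-4 + d)
t(V) = V/(2*(5 + V)) (t(V) = ((V + V)/(V + 5))/4 = ((2*V)/(5 + V))/4 = (2*V/(5 + V))/4 = V/(2*(5 + V)))
r(j) = -9/52 + 13*j (r(j) = 13*j + (9/(-4 - 3))/(2*(5 + 9/(-4 - 3))) = 13*j + (9/(-7))/(2*(5 + 9/(-7))) = 13*j + (9*(-⅐))/(2*(5 + 9*(-⅐))) = 13*j + (½)*(-9/7)/(5 - 9/7) = 13*j + (½)*(-9/7)/(26/7) = 13*j + (½)*(-9/7)*(7/26) = 13*j - 9/52 = -9/52 + 13*j)
((r(865) - 1*609040) - 1525704)*(Q - 457401) = (((-9/52 + 13*865) - 1*609040) - 1525704)*(-4188000 - 457401) = (((-9/52 + 11245) - 609040) - 1525704)*(-4645401) = ((584731/52 - 609040) - 1525704)*(-4645401) = (-31085349/52 - 1525704)*(-4645401) = -110421957/52*(-4645401) = 512954269469757/52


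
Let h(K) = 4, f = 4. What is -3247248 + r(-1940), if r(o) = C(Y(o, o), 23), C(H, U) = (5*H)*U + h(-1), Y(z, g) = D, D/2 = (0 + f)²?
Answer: -3243564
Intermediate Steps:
D = 32 (D = 2*(0 + 4)² = 2*4² = 2*16 = 32)
Y(z, g) = 32
C(H, U) = 4 + 5*H*U (C(H, U) = (5*H)*U + 4 = 5*H*U + 4 = 4 + 5*H*U)
r(o) = 3684 (r(o) = 4 + 5*32*23 = 4 + 3680 = 3684)
-3247248 + r(-1940) = -3247248 + 3684 = -3243564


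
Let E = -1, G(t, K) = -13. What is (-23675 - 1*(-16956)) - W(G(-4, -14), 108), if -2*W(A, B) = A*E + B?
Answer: -13317/2 ≈ -6658.5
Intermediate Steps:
W(A, B) = A/2 - B/2 (W(A, B) = -(A*(-1) + B)/2 = -(-A + B)/2 = -(B - A)/2 = A/2 - B/2)
(-23675 - 1*(-16956)) - W(G(-4, -14), 108) = (-23675 - 1*(-16956)) - ((½)*(-13) - ½*108) = (-23675 + 16956) - (-13/2 - 54) = -6719 - 1*(-121/2) = -6719 + 121/2 = -13317/2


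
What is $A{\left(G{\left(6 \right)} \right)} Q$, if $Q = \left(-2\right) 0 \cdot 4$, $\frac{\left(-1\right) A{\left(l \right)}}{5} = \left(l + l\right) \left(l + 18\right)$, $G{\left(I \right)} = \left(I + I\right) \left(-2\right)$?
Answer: $0$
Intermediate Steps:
$G{\left(I \right)} = - 4 I$ ($G{\left(I \right)} = 2 I \left(-2\right) = - 4 I$)
$A{\left(l \right)} = - 10 l \left(18 + l\right)$ ($A{\left(l \right)} = - 5 \left(l + l\right) \left(l + 18\right) = - 5 \cdot 2 l \left(18 + l\right) = - 10 l \left(18 + l\right)$)
$Q = 0$ ($Q = 0 \cdot 4 = 0$)
$A{\left(G{\left(6 \right)} \right)} Q = - 10 \left(\left(-4\right) 6\right) \left(18 - 24\right) 0 = \left(-10\right) \left(-24\right) \left(18 - 24\right) 0 = \left(-10\right) \left(-24\right) \left(-6\right) 0 = \left(-1440\right) 0 = 0$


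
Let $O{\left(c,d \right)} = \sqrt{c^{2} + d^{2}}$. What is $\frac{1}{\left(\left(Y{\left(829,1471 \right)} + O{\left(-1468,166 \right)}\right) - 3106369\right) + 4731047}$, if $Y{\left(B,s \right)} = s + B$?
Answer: $\frac{813489}{1323527614952} - \frac{\sqrt{545645}}{1323527614952} \approx 6.1408 \cdot 10^{-7}$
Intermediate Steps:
$Y{\left(B,s \right)} = B + s$
$\frac{1}{\left(\left(Y{\left(829,1471 \right)} + O{\left(-1468,166 \right)}\right) - 3106369\right) + 4731047} = \frac{1}{\left(\left(\left(829 + 1471\right) + \sqrt{\left(-1468\right)^{2} + 166^{2}}\right) - 3106369\right) + 4731047} = \frac{1}{\left(\left(2300 + \sqrt{2155024 + 27556}\right) - 3106369\right) + 4731047} = \frac{1}{\left(\left(2300 + \sqrt{2182580}\right) - 3106369\right) + 4731047} = \frac{1}{\left(\left(2300 + 2 \sqrt{545645}\right) - 3106369\right) + 4731047} = \frac{1}{\left(-3104069 + 2 \sqrt{545645}\right) + 4731047} = \frac{1}{1626978 + 2 \sqrt{545645}}$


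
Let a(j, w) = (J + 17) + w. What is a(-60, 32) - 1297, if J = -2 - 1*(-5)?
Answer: -1245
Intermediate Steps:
J = 3 (J = -2 + 5 = 3)
a(j, w) = 20 + w (a(j, w) = (3 + 17) + w = 20 + w)
a(-60, 32) - 1297 = (20 + 32) - 1297 = 52 - 1297 = -1245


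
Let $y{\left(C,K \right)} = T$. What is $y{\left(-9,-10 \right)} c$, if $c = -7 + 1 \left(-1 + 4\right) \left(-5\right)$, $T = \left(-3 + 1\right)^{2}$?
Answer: $-88$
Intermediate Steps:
$T = 4$ ($T = \left(-2\right)^{2} = 4$)
$c = -22$ ($c = -7 + 1 \cdot 3 \left(-5\right) = -7 + 3 \left(-5\right) = -7 - 15 = -22$)
$y{\left(C,K \right)} = 4$
$y{\left(-9,-10 \right)} c = 4 \left(-22\right) = -88$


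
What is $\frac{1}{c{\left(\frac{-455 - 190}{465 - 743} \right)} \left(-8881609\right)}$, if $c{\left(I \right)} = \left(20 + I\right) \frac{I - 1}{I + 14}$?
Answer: $- \frac{1261286}{20225510871115} \approx -6.2361 \cdot 10^{-8}$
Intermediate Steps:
$c{\left(I \right)} = \frac{\left(-1 + I\right) \left(20 + I\right)}{14 + I}$ ($c{\left(I \right)} = \left(20 + I\right) \frac{-1 + I}{14 + I} = \frac{\left(-1 + I\right) \left(20 + I\right)}{14 + I}$)
$\frac{1}{c{\left(\frac{-455 - 190}{465 - 743} \right)} \left(-8881609\right)} = \frac{1}{\frac{-20 + \left(\frac{-455 - 190}{465 - 743}\right)^{2} + 19 \frac{-455 - 190}{465 - 743}}{14 + \frac{-455 - 190}{465 - 743}} \left(-8881609\right)} = \frac{1}{\frac{1}{14 - \frac{645}{-278}} \left(-20 + \left(- \frac{645}{-278}\right)^{2} + 19 \left(- \frac{645}{-278}\right)\right)} \left(- \frac{1}{8881609}\right) = \frac{1}{\frac{1}{14 - - \frac{645}{278}} \left(-20 + \left(\left(-645\right) \left(- \frac{1}{278}\right)\right)^{2} + 19 \left(\left(-645\right) \left(- \frac{1}{278}\right)\right)\right)} \left(- \frac{1}{8881609}\right) = \frac{1}{\frac{1}{14 + \frac{645}{278}} \left(-20 + \left(\frac{645}{278}\right)^{2} + 19 \cdot \frac{645}{278}\right)} \left(- \frac{1}{8881609}\right) = \frac{1}{\frac{1}{\frac{4537}{278}} \left(-20 + \frac{416025}{77284} + \frac{12255}{278}\right)} \left(- \frac{1}{8881609}\right) = \frac{1}{\frac{278}{4537} \cdot \frac{2277235}{77284}} \left(- \frac{1}{8881609}\right) = \frac{1}{\frac{2277235}{1261286}} \left(- \frac{1}{8881609}\right) = \frac{1261286}{2277235} \left(- \frac{1}{8881609}\right) = - \frac{1261286}{20225510871115}$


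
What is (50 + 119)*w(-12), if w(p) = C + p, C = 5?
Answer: -1183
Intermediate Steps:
w(p) = 5 + p
(50 + 119)*w(-12) = (50 + 119)*(5 - 12) = 169*(-7) = -1183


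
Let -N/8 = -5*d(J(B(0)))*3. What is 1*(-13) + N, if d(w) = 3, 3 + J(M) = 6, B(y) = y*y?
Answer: 347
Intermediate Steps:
B(y) = y²
J(M) = 3 (J(M) = -3 + 6 = 3)
N = 360 (N = -8*(-5*3)*3 = -(-120)*3 = -8*(-45) = 360)
1*(-13) + N = 1*(-13) + 360 = -13 + 360 = 347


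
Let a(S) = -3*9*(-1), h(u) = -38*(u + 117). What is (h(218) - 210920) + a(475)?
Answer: -223623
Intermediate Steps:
h(u) = -4446 - 38*u (h(u) = -38*(117 + u) = -4446 - 38*u)
a(S) = 27 (a(S) = -27*(-1) = 27)
(h(218) - 210920) + a(475) = ((-4446 - 38*218) - 210920) + 27 = ((-4446 - 8284) - 210920) + 27 = (-12730 - 210920) + 27 = -223650 + 27 = -223623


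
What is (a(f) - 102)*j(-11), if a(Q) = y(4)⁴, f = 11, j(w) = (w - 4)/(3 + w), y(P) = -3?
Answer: -315/8 ≈ -39.375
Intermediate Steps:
j(w) = (-4 + w)/(3 + w)
a(Q) = 81 (a(Q) = (-3)⁴ = 81)
(a(f) - 102)*j(-11) = (81 - 102)*((-4 - 11)/(3 - 11)) = -21*(-15)/(-8) = -(-21)*(-15)/8 = -21*15/8 = -315/8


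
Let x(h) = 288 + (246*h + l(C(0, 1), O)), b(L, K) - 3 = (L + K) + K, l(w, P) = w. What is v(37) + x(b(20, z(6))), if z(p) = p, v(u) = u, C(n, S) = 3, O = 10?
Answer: 8938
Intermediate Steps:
b(L, K) = 3 + L + 2*K (b(L, K) = 3 + ((L + K) + K) = 3 + ((K + L) + K) = 3 + (L + 2*K) = 3 + L + 2*K)
x(h) = 291 + 246*h (x(h) = 288 + (246*h + 3) = 288 + (3 + 246*h) = 291 + 246*h)
v(37) + x(b(20, z(6))) = 37 + (291 + 246*(3 + 20 + 2*6)) = 37 + (291 + 246*(3 + 20 + 12)) = 37 + (291 + 246*35) = 37 + (291 + 8610) = 37 + 8901 = 8938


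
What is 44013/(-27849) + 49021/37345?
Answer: -13260936/49524805 ≈ -0.26776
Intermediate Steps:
44013/(-27849) + 49021/37345 = 44013*(-1/27849) + 49021*(1/37345) = -14671/9283 + 7003/5335 = -13260936/49524805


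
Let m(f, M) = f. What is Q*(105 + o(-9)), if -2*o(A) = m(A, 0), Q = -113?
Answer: -24747/2 ≈ -12374.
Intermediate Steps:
o(A) = -A/2
Q*(105 + o(-9)) = -113*(105 - ½*(-9)) = -113*(105 + 9/2) = -113*219/2 = -24747/2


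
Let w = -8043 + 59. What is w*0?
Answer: 0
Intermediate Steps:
w = -7984
w*0 = -7984*0 = 0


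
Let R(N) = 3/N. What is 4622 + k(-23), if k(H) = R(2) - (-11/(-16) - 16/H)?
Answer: 1700939/368 ≈ 4622.1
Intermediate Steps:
k(H) = 13/16 + 16/H (k(H) = 3/2 - (-11/(-16) - 16/H) = 3*(½) - (-11*(-1/16) - 16/H) = 3/2 - (11/16 - 16/H) = 3/2 + (-11/16 + 16/H) = 13/16 + 16/H)
4622 + k(-23) = 4622 + (13/16 + 16/(-23)) = 4622 + (13/16 + 16*(-1/23)) = 4622 + (13/16 - 16/23) = 4622 + 43/368 = 1700939/368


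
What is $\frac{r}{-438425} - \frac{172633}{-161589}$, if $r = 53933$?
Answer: $\frac{66971643488}{70844657325} \approx 0.94533$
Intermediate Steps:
$\frac{r}{-438425} - \frac{172633}{-161589} = \frac{53933}{-438425} - \frac{172633}{-161589} = 53933 \left(- \frac{1}{438425}\right) - - \frac{172633}{161589} = - \frac{53933}{438425} + \frac{172633}{161589} = \frac{66971643488}{70844657325}$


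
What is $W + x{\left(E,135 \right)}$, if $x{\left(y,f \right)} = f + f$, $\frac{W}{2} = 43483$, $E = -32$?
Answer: $87236$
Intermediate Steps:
$W = 86966$ ($W = 2 \cdot 43483 = 86966$)
$x{\left(y,f \right)} = 2 f$
$W + x{\left(E,135 \right)} = 86966 + 2 \cdot 135 = 86966 + 270 = 87236$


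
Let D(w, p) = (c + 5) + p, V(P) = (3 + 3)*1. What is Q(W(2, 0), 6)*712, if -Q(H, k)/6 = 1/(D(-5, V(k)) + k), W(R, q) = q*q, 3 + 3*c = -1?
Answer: -12816/47 ≈ -272.68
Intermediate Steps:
c = -4/3 (c = -1 + (⅓)*(-1) = -1 - ⅓ = -4/3 ≈ -1.3333)
V(P) = 6 (V(P) = 6*1 = 6)
D(w, p) = 11/3 + p (D(w, p) = (-4/3 + 5) + p = 11/3 + p)
W(R, q) = q²
Q(H, k) = -6/(29/3 + k) (Q(H, k) = -6/((11/3 + 6) + k) = -6/(29/3 + k))
Q(W(2, 0), 6)*712 = -18/(29 + 3*6)*712 = -18/(29 + 18)*712 = -18/47*712 = -12816/47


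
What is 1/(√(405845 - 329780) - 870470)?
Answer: -174094/151543588967 - √76065/757717944835 ≈ -1.1492e-6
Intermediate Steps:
1/(√(405845 - 329780) - 870470) = 1/(√76065 - 870470) = 1/(-870470 + √76065)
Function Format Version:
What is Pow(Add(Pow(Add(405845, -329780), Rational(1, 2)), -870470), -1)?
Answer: Add(Rational(-174094, 151543588967), Mul(Rational(-1, 757717944835), Pow(76065, Rational(1, 2)))) ≈ -1.1492e-6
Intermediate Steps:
Pow(Add(Pow(Add(405845, -329780), Rational(1, 2)), -870470), -1) = Pow(Add(Pow(76065, Rational(1, 2)), -870470), -1) = Pow(Add(-870470, Pow(76065, Rational(1, 2))), -1)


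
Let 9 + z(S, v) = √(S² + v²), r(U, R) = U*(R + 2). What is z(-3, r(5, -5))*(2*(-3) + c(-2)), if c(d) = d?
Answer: 72 - 24*√26 ≈ -50.376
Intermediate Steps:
r(U, R) = U*(2 + R)
z(S, v) = -9 + √(S² + v²)
z(-3, r(5, -5))*(2*(-3) + c(-2)) = (-9 + √((-3)² + (5*(2 - 5))²))*(2*(-3) - 2) = (-9 + √(9 + (5*(-3))²))*(-6 - 2) = (-9 + √(9 + (-15)²))*(-8) = (-9 + √(9 + 225))*(-8) = (-9 + √234)*(-8) = (-9 + 3*√26)*(-8) = 72 - 24*√26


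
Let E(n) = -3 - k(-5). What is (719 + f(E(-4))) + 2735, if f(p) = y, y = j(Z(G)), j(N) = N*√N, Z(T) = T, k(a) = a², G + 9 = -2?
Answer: 3454 - 11*I*√11 ≈ 3454.0 - 36.483*I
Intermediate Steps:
G = -11 (G = -9 - 2 = -11)
j(N) = N^(3/2)
E(n) = -28 (E(n) = -3 - 1*(-5)² = -3 - 1*25 = -3 - 25 = -28)
y = -11*I*√11 (y = (-11)^(3/2) = -11*I*√11 ≈ -36.483*I)
f(p) = -11*I*√11
(719 + f(E(-4))) + 2735 = (719 - 11*I*√11) + 2735 = 3454 - 11*I*√11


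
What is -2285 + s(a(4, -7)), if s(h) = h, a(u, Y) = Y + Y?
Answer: -2299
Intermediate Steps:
a(u, Y) = 2*Y
-2285 + s(a(4, -7)) = -2285 + 2*(-7) = -2285 - 14 = -2299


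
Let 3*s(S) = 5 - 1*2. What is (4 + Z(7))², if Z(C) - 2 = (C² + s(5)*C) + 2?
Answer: 4096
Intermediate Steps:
s(S) = 1 (s(S) = (5 - 1*2)/3 = (5 - 2)/3 = (⅓)*3 = 1)
Z(C) = 4 + C + C² (Z(C) = 2 + ((C² + 1*C) + 2) = 2 + ((C² + C) + 2) = 2 + ((C + C²) + 2) = 2 + (2 + C + C²) = 4 + C + C²)
(4 + Z(7))² = (4 + (4 + 7 + 7²))² = (4 + (4 + 7 + 49))² = (4 + 60)² = 64² = 4096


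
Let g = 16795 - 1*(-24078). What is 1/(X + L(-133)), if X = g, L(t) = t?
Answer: 1/40740 ≈ 2.4546e-5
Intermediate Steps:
g = 40873 (g = 16795 + 24078 = 40873)
X = 40873
1/(X + L(-133)) = 1/(40873 - 133) = 1/40740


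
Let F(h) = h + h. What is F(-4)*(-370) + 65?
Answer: 3025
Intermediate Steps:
F(h) = 2*h
F(-4)*(-370) + 65 = (2*(-4))*(-370) + 65 = -8*(-370) + 65 = 2960 + 65 = 3025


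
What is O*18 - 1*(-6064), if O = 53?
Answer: 7018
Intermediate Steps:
O*18 - 1*(-6064) = 53*18 - 1*(-6064) = 954 + 6064 = 7018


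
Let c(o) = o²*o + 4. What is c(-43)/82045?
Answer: -79503/82045 ≈ -0.96902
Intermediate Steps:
c(o) = 4 + o³ (c(o) = o³ + 4 = 4 + o³)
c(-43)/82045 = (4 + (-43)³)/82045 = (4 - 79507)*(1/82045) = -79503*1/82045 = -79503/82045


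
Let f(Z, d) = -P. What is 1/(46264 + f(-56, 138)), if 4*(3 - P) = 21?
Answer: 4/185065 ≈ 2.1614e-5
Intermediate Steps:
P = -9/4 (P = 3 - 1/4*21 = 3 - 21/4 = -9/4 ≈ -2.2500)
f(Z, d) = 9/4 (f(Z, d) = -1*(-9/4) = 9/4)
1/(46264 + f(-56, 138)) = 1/(46264 + 9/4) = 1/(185065/4) = 4/185065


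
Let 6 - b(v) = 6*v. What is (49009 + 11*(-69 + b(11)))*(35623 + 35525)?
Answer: 3385933320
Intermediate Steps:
b(v) = 6 - 6*v
(49009 + 11*(-69 + b(11)))*(35623 + 35525) = (49009 + 11*(-69 + (6 - 6*11)))*(35623 + 35525) = (49009 + 11*(-69 + (6 - 66)))*71148 = (49009 + 11*(-69 - 60))*71148 = (49009 + 11*(-129))*71148 = (49009 - 1419)*71148 = 47590*71148 = 3385933320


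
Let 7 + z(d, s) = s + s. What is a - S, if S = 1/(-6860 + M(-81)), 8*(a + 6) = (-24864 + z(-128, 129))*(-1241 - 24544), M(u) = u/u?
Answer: 4353037990871/54872 ≈ 7.9331e+7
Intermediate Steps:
z(d, s) = -7 + 2*s (z(d, s) = -7 + (s + s) = -7 + 2*s)
M(u) = 1
a = 634646157/8 (a = -6 + ((-24864 + (-7 + 2*129))*(-1241 - 24544))/8 = -6 + ((-24864 + (-7 + 258))*(-25785))/8 = -6 + ((-24864 + 251)*(-25785))/8 = -6 + (-24613*(-25785))/8 = -6 + (⅛)*634646205 = -6 + 634646205/8 = 634646157/8 ≈ 7.9331e+7)
S = -1/6859 (S = 1/(-6860 + 1) = 1/(-6859) = -1/6859 ≈ -0.00014579)
a - S = 634646157/8 - 1*(-1/6859) = 634646157/8 + 1/6859 = 4353037990871/54872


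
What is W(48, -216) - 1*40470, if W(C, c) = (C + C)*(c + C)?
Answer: -56598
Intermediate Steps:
W(C, c) = 2*C*(C + c) (W(C, c) = (2*C)*(C + c) = 2*C*(C + c))
W(48, -216) - 1*40470 = 2*48*(48 - 216) - 1*40470 = 2*48*(-168) - 40470 = -16128 - 40470 = -56598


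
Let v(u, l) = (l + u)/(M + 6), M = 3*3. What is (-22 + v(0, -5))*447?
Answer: -9983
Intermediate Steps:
M = 9
v(u, l) = l/15 + u/15 (v(u, l) = (l + u)/(9 + 6) = (l + u)/15 = (l + u)*(1/15) = l/15 + u/15)
(-22 + v(0, -5))*447 = (-22 + ((1/15)*(-5) + (1/15)*0))*447 = (-22 + (-⅓ + 0))*447 = (-22 - ⅓)*447 = -67/3*447 = -9983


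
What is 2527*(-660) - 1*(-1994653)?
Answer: 326833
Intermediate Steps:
2527*(-660) - 1*(-1994653) = -1667820 + 1994653 = 326833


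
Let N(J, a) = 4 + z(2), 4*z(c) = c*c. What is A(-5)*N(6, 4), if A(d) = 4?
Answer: 20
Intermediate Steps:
z(c) = c**2/4 (z(c) = (c*c)/4 = c**2/4)
N(J, a) = 5 (N(J, a) = 4 + (1/4)*2**2 = 4 + (1/4)*4 = 4 + 1 = 5)
A(-5)*N(6, 4) = 4*5 = 20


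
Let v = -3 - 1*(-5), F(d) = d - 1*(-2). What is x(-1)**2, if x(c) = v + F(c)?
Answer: 9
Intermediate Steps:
F(d) = 2 + d (F(d) = d + 2 = 2 + d)
v = 2 (v = -3 + 5 = 2)
x(c) = 4 + c (x(c) = 2 + (2 + c) = 4 + c)
x(-1)**2 = (4 - 1)**2 = 3**2 = 9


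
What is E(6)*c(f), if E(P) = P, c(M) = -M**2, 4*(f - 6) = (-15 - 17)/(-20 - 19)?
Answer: -117128/507 ≈ -231.02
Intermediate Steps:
f = 242/39 (f = 6 + ((-15 - 17)/(-20 - 19))/4 = 6 + (-32/(-39))/4 = 6 + (-32*(-1/39))/4 = 6 + (1/4)*(32/39) = 6 + 8/39 = 242/39 ≈ 6.2051)
E(6)*c(f) = 6*(-(242/39)**2) = 6*(-1*58564/1521) = 6*(-58564/1521) = -117128/507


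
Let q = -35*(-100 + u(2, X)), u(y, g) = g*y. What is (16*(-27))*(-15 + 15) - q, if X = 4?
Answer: -3220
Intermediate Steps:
q = 3220 (q = -35*(-100 + 4*2) = -35*(-100 + 8) = -35*(-92) = 3220)
(16*(-27))*(-15 + 15) - q = (16*(-27))*(-15 + 15) - 1*3220 = -432*0 - 3220 = 0 - 3220 = -3220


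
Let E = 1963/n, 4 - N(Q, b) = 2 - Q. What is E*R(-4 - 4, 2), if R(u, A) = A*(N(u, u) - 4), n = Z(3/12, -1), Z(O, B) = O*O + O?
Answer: -125632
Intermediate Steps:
Z(O, B) = O + O² (Z(O, B) = O² + O = O + O²)
n = 5/16 (n = (3/12)*(1 + 3/12) = (3*(1/12))*(1 + 3*(1/12)) = (1 + ¼)/4 = (¼)*(5/4) = 5/16 ≈ 0.31250)
N(Q, b) = 2 + Q (N(Q, b) = 4 - (2 - Q) = 4 + (-2 + Q) = 2 + Q)
E = 31408/5 (E = 1963/(5/16) = 1963*(16/5) = 31408/5 ≈ 6281.6)
R(u, A) = A*(-2 + u) (R(u, A) = A*((2 + u) - 4) = A*(-2 + u))
E*R(-4 - 4, 2) = 31408*(2*(-2 + (-4 - 4)))/5 = 31408*(2*(-2 - 8))/5 = 31408*(2*(-10))/5 = (31408/5)*(-20) = -125632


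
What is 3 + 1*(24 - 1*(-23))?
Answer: 50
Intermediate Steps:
3 + 1*(24 - 1*(-23)) = 3 + 1*(24 + 23) = 3 + 1*47 = 3 + 47 = 50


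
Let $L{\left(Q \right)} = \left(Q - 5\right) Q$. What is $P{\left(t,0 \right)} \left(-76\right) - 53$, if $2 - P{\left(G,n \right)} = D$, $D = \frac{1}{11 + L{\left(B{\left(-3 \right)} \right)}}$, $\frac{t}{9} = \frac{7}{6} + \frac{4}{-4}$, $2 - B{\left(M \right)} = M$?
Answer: $- \frac{2179}{11} \approx -198.09$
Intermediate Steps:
$B{\left(M \right)} = 2 - M$
$L{\left(Q \right)} = Q \left(-5 + Q\right)$ ($L{\left(Q \right)} = \left(-5 + Q\right) Q = Q \left(-5 + Q\right)$)
$t = \frac{3}{2}$ ($t = 9 \left(\frac{7}{6} + \frac{4}{-4}\right) = 9 \left(7 \cdot \frac{1}{6} + 4 \left(- \frac{1}{4}\right)\right) = 9 \left(\frac{7}{6} - 1\right) = 9 \cdot \frac{1}{6} = \frac{3}{2} \approx 1.5$)
$D = \frac{1}{11}$ ($D = \frac{1}{11 + \left(2 - -3\right) \left(-5 + \left(2 - -3\right)\right)} = \frac{1}{11 + \left(2 + 3\right) \left(-5 + \left(2 + 3\right)\right)} = \frac{1}{11 + 5 \left(-5 + 5\right)} = \frac{1}{11 + 5 \cdot 0} = \frac{1}{11 + 0} = \frac{1}{11} \approx 0.090909$)
$P{\left(G,n \right)} = \frac{21}{11}$ ($P{\left(G,n \right)} = 2 - \frac{1}{11} = \frac{21}{11}$)
$P{\left(t,0 \right)} \left(-76\right) - 53 = \frac{21}{11} \left(-76\right) - 53 = - \frac{1596}{11} - 53 = - \frac{2179}{11}$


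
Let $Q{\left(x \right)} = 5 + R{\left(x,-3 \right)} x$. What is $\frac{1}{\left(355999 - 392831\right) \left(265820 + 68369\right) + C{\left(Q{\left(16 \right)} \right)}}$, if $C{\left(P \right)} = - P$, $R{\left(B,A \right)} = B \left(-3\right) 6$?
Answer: $- \frac{1}{12308844645} \approx -8.1242 \cdot 10^{-11}$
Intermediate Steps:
$R{\left(B,A \right)} = - 18 B$ ($R{\left(B,A \right)} = - 3 B 6 = - 18 B$)
$Q{\left(x \right)} = 5 - 18 x^{2}$ ($Q{\left(x \right)} = 5 + - 18 x x = 5 - 18 x^{2}$)
$\frac{1}{\left(355999 - 392831\right) \left(265820 + 68369\right) + C{\left(Q{\left(16 \right)} \right)}} = \frac{1}{\left(355999 - 392831\right) \left(265820 + 68369\right) - \left(5 - 18 \cdot 16^{2}\right)} = \frac{1}{\left(-36832\right) 334189 - \left(5 - 4608\right)} = \frac{1}{-12308849248 - \left(5 - 4608\right)} = \frac{1}{-12308849248 - -4603} = \frac{1}{-12308849248 + 4603} = \frac{1}{-12308844645} = - \frac{1}{12308844645}$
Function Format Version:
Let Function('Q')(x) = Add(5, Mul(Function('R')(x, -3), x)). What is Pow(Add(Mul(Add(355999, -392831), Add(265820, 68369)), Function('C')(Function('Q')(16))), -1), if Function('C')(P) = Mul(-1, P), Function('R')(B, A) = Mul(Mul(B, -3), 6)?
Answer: Rational(-1, 12308844645) ≈ -8.1242e-11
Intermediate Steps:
Function('R')(B, A) = Mul(-18, B) (Function('R')(B, A) = Mul(Mul(-3, B), 6) = Mul(-18, B))
Function('Q')(x) = Add(5, Mul(-18, Pow(x, 2))) (Function('Q')(x) = Add(5, Mul(Mul(-18, x), x)) = Add(5, Mul(-18, Pow(x, 2))))
Pow(Add(Mul(Add(355999, -392831), Add(265820, 68369)), Function('C')(Function('Q')(16))), -1) = Pow(Add(Mul(Add(355999, -392831), Add(265820, 68369)), Mul(-1, Add(5, Mul(-18, Pow(16, 2))))), -1) = Pow(Add(Mul(-36832, 334189), Mul(-1, Add(5, Mul(-18, 256)))), -1) = Pow(Add(-12308849248, Mul(-1, Add(5, -4608))), -1) = Pow(Add(-12308849248, Mul(-1, -4603)), -1) = Pow(Add(-12308849248, 4603), -1) = Pow(-12308844645, -1) = Rational(-1, 12308844645)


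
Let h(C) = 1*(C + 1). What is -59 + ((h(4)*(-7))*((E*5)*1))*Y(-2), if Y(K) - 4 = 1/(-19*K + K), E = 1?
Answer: -27499/36 ≈ -763.86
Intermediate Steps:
h(C) = 1 + C (h(C) = 1*(1 + C) = 1 + C)
Y(K) = 4 - 1/(18*K) (Y(K) = 4 + 1/(-19*K + K) = 4 + 1/(-18*K) = 4 - 1/(18*K))
-59 + ((h(4)*(-7))*((E*5)*1))*Y(-2) = -59 + (((1 + 4)*(-7))*((1*5)*1))*(4 - 1/18/(-2)) = -59 + ((5*(-7))*(5*1))*(4 - 1/18*(-1/2)) = -59 + (-35*5)*(4 + 1/36) = -59 - 175*145/36 = -59 - 25375/36 = -27499/36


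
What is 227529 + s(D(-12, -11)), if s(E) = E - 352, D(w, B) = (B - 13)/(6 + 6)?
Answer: 227175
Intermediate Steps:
D(w, B) = -13/12 + B/12 (D(w, B) = (-13 + B)/12 = (-13 + B)*(1/12) = -13/12 + B/12)
s(E) = -352 + E
227529 + s(D(-12, -11)) = 227529 + (-352 + (-13/12 + (1/12)*(-11))) = 227529 + (-352 + (-13/12 - 11/12)) = 227529 + (-352 - 2) = 227529 - 354 = 227175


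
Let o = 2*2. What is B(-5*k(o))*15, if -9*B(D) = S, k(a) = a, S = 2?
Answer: -10/3 ≈ -3.3333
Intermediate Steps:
o = 4
B(D) = -2/9 (B(D) = -1/9*2 = -2/9)
B(-5*k(o))*15 = -2/9*15 = -10/3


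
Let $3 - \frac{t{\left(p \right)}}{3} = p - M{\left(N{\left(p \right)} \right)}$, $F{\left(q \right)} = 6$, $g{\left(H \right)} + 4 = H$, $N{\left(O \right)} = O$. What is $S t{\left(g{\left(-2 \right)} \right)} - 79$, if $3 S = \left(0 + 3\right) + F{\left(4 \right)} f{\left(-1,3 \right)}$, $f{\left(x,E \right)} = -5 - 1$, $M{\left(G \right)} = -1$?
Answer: $-343$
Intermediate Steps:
$f{\left(x,E \right)} = -6$ ($f{\left(x,E \right)} = -5 - 1 = -6$)
$g{\left(H \right)} = -4 + H$
$t{\left(p \right)} = 6 - 3 p$ ($t{\left(p \right)} = 9 - 3 \left(p - -1\right) = 9 - 3 \left(p + 1\right) = 9 - 3 \left(1 + p\right) = 9 - \left(3 + 3 p\right) = 6 - 3 p$)
$S = -11$ ($S = \frac{\left(0 + 3\right) + 6 \left(-6\right)}{3} = \frac{3 - 36}{3} = \frac{1}{3} \left(-33\right) = -11$)
$S t{\left(g{\left(-2 \right)} \right)} - 79 = - 11 \left(6 - 3 \left(-4 - 2\right)\right) - 79 = - 11 \left(6 - -18\right) - 79 = - 11 \left(6 + 18\right) - 79 = \left(-11\right) 24 - 79 = -264 - 79 = -343$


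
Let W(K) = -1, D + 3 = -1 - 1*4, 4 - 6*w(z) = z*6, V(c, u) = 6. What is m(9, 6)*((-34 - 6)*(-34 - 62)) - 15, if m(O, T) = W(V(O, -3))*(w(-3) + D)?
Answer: 16625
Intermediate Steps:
w(z) = ⅔ - z (w(z) = ⅔ - z*6/6 = ⅔ - z)
D = -8 (D = -3 + (-1 - 1*4) = -3 + (-1 - 4) = -3 - 5 = -8)
m(O, T) = 13/3 (m(O, T) = -((⅔ - 1*(-3)) - 8) = -((⅔ + 3) - 8) = -(11/3 - 8) = -1*(-13/3) = 13/3)
m(9, 6)*((-34 - 6)*(-34 - 62)) - 15 = 13*((-34 - 6)*(-34 - 62))/3 - 15 = 13*(-40*(-96))/3 - 15 = (13/3)*3840 - 15 = 16640 - 15 = 16625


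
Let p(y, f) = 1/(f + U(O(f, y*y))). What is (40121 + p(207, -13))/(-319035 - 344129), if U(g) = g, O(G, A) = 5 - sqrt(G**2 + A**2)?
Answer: -36831818352817/608796789365292 + sqrt(1836036970)/1217593578730584 ≈ -0.060499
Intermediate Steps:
O(G, A) = 5 - sqrt(A**2 + G**2)
p(y, f) = 1/(5 + f - sqrt(f**2 + y**4)) (p(y, f) = 1/(f + (5 - sqrt((y*y)**2 + f**2))) = 1/(f + (5 - sqrt((y**2)**2 + f**2))) = 1/(f + (5 - sqrt(y**4 + f**2))) = 1/(f + (5 - sqrt(f**2 + y**4))) = 1/(5 + f - sqrt(f**2 + y**4)))
(40121 + p(207, -13))/(-319035 - 344129) = (40121 + 1/(5 - 13 - sqrt((-13)**2 + 207**4)))/(-319035 - 344129) = (40121 + 1/(5 - 13 - sqrt(169 + 1836036801)))/(-663164) = (40121 + 1/(5 - 13 - sqrt(1836036970)))*(-1/663164) = (40121 + 1/(-8 - sqrt(1836036970)))*(-1/663164) = -40121/663164 - 1/(663164*(-8 - sqrt(1836036970)))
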